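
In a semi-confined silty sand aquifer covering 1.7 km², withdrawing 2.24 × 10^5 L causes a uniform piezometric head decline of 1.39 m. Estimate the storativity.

A = 1.7 km² = 1.7 × 10^6 m²
ΔV = 2.24 × 10^5 L = 224 m³
S = ΔV / (A × Δh) = 224 m³ / (1.7 × 10^6 m² × 1.39 m) = 9.479 × 10^-5

S ≈ 9.5 × 10^-5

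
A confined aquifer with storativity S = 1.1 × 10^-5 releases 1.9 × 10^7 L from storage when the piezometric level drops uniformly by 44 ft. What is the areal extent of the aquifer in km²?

Δh = 44 ft = 13.41 m
ΔV = 1.9 × 10^7 L = 19000 m³
A = ΔV / (S × Δh) = 19000 / (1.1 × 10^-5 × 13.41) = 1.288 × 10^8 m²
A = 1.288 × 10^8 m² = 128.8 km²

A ≈ 129 km²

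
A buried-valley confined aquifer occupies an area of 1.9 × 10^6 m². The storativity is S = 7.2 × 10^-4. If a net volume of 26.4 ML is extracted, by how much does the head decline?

ΔV = 26.4 ML = 26400 m³
Δh = ΔV / (S × A) = 26400 m³ / (7.2 × 10^-4 × 1.9 × 10^6 m²) = 19.3 m

Δh ≈ 19.3 m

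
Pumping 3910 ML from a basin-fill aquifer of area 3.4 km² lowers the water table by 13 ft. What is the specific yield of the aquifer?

A = 3.4 km² = 3.4 × 10^6 m²
Δh = 13 ft = 3.962 m
ΔV = 3910 ML = 3.91 × 10^6 m³
Sy = ΔV / (A × Δh) = 3.91 × 10^6 m³ / (3.4 × 10^6 m² × 3.962 m) = 0.2902

Sy ≈ 0.29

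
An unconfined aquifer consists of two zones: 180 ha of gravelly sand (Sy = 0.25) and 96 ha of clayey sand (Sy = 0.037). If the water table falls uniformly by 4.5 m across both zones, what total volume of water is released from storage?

ΔV ≈ 2.18 × 10^6 m³

A₁ = 180 ha = 1.8 × 10^6 m²; A₂ = 96 ha = 9.6 × 10^5 m²
ΔV₁ = 0.25 × 1.8 × 10^6 × 4.5 = 2.025 × 10^6 m³
ΔV₂ = 0.037 × 9.6 × 10^5 × 4.5 = 1.598 × 10^5 m³
ΔV = ΔV₁ + ΔV₂ = 2.185 × 10^6 m³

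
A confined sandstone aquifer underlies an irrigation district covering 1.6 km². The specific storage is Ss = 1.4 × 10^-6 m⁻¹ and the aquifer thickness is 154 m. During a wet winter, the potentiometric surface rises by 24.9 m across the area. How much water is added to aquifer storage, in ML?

ΔV ≈ 8.59 ML

S = Ss × b = 1.4 × 10^-6 m⁻¹ × 154 m = 2.156 × 10^-4
A = 1.6 km² = 1.6 × 10^6 m²
ΔV = S × A × Δh = 2.156 × 10^-4 × 1.6 × 10^6 m² × 24.9 m = 8590 m³
ΔV = 8590 m³ = 8.59 ML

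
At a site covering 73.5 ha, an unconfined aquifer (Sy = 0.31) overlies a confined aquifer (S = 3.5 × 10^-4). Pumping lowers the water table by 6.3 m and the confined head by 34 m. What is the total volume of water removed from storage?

A = 73.5 ha = 7.35 × 10^5 m²
Unconfined: ΔV_u = Sy × A × Δh_u = 0.31 × 7.35 × 10^5 × 6.3 = 1.435 × 10^6 m³
Confined: ΔV_c = S × A × Δh_c = 3.5 × 10^-4 × 7.35 × 10^5 × 34 = 8746 m³
Total ΔV = 1.435 × 10^6 + 8746 = 1.444 × 10^6 m³

ΔV ≈ 1.44 × 10^6 m³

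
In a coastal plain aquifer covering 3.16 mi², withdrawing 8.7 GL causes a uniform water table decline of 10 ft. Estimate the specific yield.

Sy ≈ 0.35

A = 3.16 mi² = 8.184 × 10^6 m²
Δh = 10 ft = 3.048 m
ΔV = 8.7 GL = 8.7 × 10^6 m³
Sy = ΔV / (A × Δh) = 8.7 × 10^6 m³ / (8.184 × 10^6 m² × 3.048 m) = 0.3488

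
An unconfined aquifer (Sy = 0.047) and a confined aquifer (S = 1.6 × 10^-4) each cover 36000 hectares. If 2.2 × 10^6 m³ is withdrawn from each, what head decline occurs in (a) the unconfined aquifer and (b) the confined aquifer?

A = 36000 hectares = 3.6 × 10^8 m²
Unconfined: Δh_u = ΔV/(Sy·A) = 2.2 × 10^6/(0.047 × 3.6 × 10^8) = 0.13 m
Confined: Δh_c = ΔV/(S·A) = 2.2 × 10^6/(1.6 × 10^-4 × 3.6 × 10^8) = 38.19 m

Δh_u ≈ 0.13 m; Δh_c ≈ 38.2 m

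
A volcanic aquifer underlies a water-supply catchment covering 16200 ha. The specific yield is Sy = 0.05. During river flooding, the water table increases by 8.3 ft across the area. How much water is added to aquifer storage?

ΔV ≈ 2.05 × 10^7 m³

A = 16200 ha = 1.62 × 10^8 m²
Δh = 8.3 ft = 2.53 m
ΔV = Sy × A × Δh = 0.05 × 1.62 × 10^8 m² × 2.53 m = 2.049 × 10^7 m³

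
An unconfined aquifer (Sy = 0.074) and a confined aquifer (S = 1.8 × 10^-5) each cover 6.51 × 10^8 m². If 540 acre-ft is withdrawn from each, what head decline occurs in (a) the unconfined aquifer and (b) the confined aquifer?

ΔV = 540 acre-ft = 6.661 × 10^5 m³
Unconfined: Δh_u = ΔV/(Sy·A) = 6.661 × 10^5/(0.074 × 6.51 × 10^8) = 0.01383 m
Confined: Δh_c = ΔV/(S·A) = 6.661 × 10^5/(1.8 × 10^-5 × 6.51 × 10^8) = 56.84 m

Δh_u ≈ 0.0138 m; Δh_c ≈ 56.8 m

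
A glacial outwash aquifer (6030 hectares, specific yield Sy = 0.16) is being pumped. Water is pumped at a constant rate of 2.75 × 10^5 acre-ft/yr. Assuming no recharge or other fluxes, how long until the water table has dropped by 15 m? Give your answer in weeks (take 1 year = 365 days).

A = 6030 hectares = 6.03 × 10^7 m²
ΔV = Sy × A × Δh = 0.16 × 6.03 × 10^7 × 15 = 1.447 × 10^8 m³
Q = 2.75 × 10^5 acre-ft/yr = 9.293 × 10^5 m³/d
t = ΔV / Q = 1.447 × 10^8 m³ / 9.293 × 10^5 m³/d = 155.7 d
t = 155.7 d ≈ 22.25 weeks

t ≈ 22.2 weeks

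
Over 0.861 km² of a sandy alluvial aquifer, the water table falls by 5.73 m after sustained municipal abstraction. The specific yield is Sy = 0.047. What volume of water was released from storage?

ΔV ≈ 2.32 × 10^5 m³

A = 0.861 km² = 8.61 × 10^5 m²
ΔV = Sy × A × Δh = 0.047 × 8.61 × 10^5 m² × 5.73 m = 2.319 × 10^5 m³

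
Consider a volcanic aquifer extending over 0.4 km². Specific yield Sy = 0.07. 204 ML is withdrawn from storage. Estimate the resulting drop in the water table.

A = 0.4 km² = 4 × 10^5 m²
ΔV = 204 ML = 2.04 × 10^5 m³
Δh = ΔV / (Sy × A) = 2.04 × 10^5 m³ / (0.07 × 4 × 10^5 m²) = 7.286 m

Δh ≈ 7.29 m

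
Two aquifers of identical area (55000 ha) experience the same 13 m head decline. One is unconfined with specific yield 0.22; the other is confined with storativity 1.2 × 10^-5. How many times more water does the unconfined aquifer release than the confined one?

ΔV_u / ΔV_c ≈ 18300

A = 55000 ha = 5.5 × 10^8 m²
Unconfined: ΔV_u = Sy × A × Δh = 0.22 × 5.5 × 10^8 × 13 = 1.573 × 10^9 m³
Confined: ΔV_c = S × A × Δh = 1.2 × 10^-5 × 5.5 × 10^8 × 13 = 85800 m³
Ratio = ΔV_u / ΔV_c = Sy / S = 0.22 / 1.2 × 10^-5 = 18330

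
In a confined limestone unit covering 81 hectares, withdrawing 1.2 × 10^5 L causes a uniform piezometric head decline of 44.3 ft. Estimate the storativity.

A = 81 hectares = 8.1 × 10^5 m²
Δh = 44.3 ft = 13.5 m
ΔV = 1.2 × 10^5 L = 120 m³
S = ΔV / (A × Δh) = 120 m³ / (8.1 × 10^5 m² × 13.5 m) = 1.097 × 10^-5

S ≈ 1.1 × 10^-5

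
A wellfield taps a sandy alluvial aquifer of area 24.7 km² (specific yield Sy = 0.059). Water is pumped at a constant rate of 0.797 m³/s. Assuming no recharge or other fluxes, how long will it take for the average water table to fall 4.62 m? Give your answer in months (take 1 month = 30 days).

A = 24.7 km² = 2.47 × 10^7 m²
ΔV = Sy × A × Δh = 0.059 × 2.47 × 10^7 × 4.62 = 6.733 × 10^6 m³
Q = 0.797 m³/s = 68860 m³/d
t = ΔV / Q = 6.733 × 10^6 m³ / 68860 m³/d = 97.77 d
t = 97.77 d ≈ 3.259 months

t ≈ 3.26 months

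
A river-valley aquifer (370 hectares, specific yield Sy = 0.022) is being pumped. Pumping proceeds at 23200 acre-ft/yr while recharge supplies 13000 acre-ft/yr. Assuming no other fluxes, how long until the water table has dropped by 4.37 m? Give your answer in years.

t ≈ 0.0283 years

A = 370 hectares = 3.7 × 10^6 m²
ΔV = Sy × A × Δh = 0.022 × 3.7 × 10^6 × 4.37 = 3.557 × 10^5 m³
Net withdrawal = 23200 − 13000 = 10200 acre-ft/yr = 34470 m³/d
t = ΔV / Q = 3.557 × 10^5 m³ / 34470 m³/d = 10.32 d
t = 10.32 d ≈ 0.02827 years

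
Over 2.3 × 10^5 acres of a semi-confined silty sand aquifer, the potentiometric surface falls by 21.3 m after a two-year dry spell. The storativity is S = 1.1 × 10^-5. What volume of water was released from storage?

ΔV ≈ 2.18 × 10^5 m³

A = 2.3 × 10^5 acres = 9.308 × 10^8 m²
ΔV = S × A × Δh = 1.1 × 10^-5 × 9.308 × 10^8 m² × 21.3 m = 2.181 × 10^5 m³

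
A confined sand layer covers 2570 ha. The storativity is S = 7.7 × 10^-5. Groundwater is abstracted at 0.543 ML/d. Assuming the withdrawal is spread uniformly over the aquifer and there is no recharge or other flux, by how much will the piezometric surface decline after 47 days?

Δh ≈ 12.9 m

A = 2570 ha = 2.57 × 10^7 m²
Q = 0.543 ML/d = 543 m³/d
ΔV = Q × t = 543 m³/d × 47 d = 25520 m³
Δh = ΔV / (S × A) = 25520 / (7.7 × 10^-5 × 2.57 × 10^7) = 12.9 m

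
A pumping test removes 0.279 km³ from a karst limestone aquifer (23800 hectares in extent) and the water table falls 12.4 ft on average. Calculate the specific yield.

A = 23800 hectares = 2.38 × 10^8 m²
Δh = 12.4 ft = 3.78 m
ΔV = 0.279 km³ = 2.79 × 10^8 m³
Sy = ΔV / (A × Δh) = 2.79 × 10^8 m³ / (2.38 × 10^8 m² × 3.78 m) = 0.3102

Sy ≈ 0.31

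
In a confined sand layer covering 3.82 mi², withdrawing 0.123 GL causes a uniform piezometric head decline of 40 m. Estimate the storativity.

A = 3.82 mi² = 9.894 × 10^6 m²
ΔV = 0.123 GL = 1.23 × 10^5 m³
S = ΔV / (A × Δh) = 1.23 × 10^5 m³ / (9.894 × 10^6 m² × 40 m) = 3.108 × 10^-4

S ≈ 3.1 × 10^-4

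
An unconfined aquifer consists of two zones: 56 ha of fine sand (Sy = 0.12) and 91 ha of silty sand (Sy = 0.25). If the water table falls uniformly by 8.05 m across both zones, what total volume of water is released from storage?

A₁ = 56 ha = 5.6 × 10^5 m²; A₂ = 91 ha = 9.1 × 10^5 m²
ΔV₁ = 0.12 × 5.6 × 10^5 × 8.05 = 5.41 × 10^5 m³
ΔV₂ = 0.25 × 9.1 × 10^5 × 8.05 = 1.831 × 10^6 m³
ΔV = ΔV₁ + ΔV₂ = 2.372 × 10^6 m³

ΔV ≈ 2.37 × 10^6 m³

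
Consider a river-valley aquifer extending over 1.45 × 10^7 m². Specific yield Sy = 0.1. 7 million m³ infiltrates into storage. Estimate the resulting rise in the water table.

ΔV = 7 million m³ = 7 × 10^6 m³
Δh = ΔV / (Sy × A) = 7 × 10^6 m³ / (0.1 × 1.45 × 10^7 m²) = 4.828 m

Δh ≈ 4.83 m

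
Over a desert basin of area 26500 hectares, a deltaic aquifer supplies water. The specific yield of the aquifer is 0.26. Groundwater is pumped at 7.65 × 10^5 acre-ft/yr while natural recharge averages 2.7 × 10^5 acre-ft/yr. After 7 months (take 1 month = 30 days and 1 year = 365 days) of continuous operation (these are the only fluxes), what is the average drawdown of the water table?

Δh ≈ 5.1 m

A = 26500 hectares = 2.65 × 10^8 m²
Net abstraction = 7.65 × 10^5 − 2.7 × 10^5 = 4.95 × 10^5 acre-ft/yr
Q_net = 4.95 × 10^5 acre-ft/yr = 1.673 × 10^6 m³/d
t = 7 months = 210 d
ΔV = Q × t = 1.673 × 10^6 m³/d × 210 d = 3.513 × 10^8 m³
Δh = ΔV / (Sy × A) = 3.513 × 10^8 / (0.26 × 2.65 × 10^8) = 5.099 m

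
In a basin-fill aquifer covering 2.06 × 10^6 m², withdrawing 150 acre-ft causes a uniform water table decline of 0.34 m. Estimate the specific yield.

Sy ≈ 0.26

ΔV = 150 acre-ft = 1.85 × 10^5 m³
Sy = ΔV / (A × Δh) = 1.85 × 10^5 m³ / (2.06 × 10^6 m² × 0.34 m) = 0.2642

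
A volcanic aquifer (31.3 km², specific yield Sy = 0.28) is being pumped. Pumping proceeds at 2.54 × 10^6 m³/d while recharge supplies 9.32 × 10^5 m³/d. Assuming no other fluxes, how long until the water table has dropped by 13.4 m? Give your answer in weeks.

A = 31.3 km² = 3.13 × 10^7 m²
ΔV = Sy × A × Δh = 0.28 × 3.13 × 10^7 × 13.4 = 1.174 × 10^8 m³
Net withdrawal = 2.54 × 10^6 − 9.32 × 10^5 = 1.608 × 10^6 m³/d
t = ΔV / Q = 1.174 × 10^8 m³ / 1.608 × 10^6 m³/d = 73.03 d
t = 73.03 d ≈ 10.43 weeks

t ≈ 10.4 weeks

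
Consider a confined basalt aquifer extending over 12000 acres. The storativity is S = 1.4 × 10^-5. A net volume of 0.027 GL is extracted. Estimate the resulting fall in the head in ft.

Δh ≈ 130 ft

A = 12000 acres = 4.856 × 10^7 m²
ΔV = 0.027 GL = 27000 m³
Δh = ΔV / (S × A) = 27000 m³ / (1.4 × 10^-5 × 4.856 × 10^7 m²) = 39.71 m
Δh = 39.71 m = 130.3 ft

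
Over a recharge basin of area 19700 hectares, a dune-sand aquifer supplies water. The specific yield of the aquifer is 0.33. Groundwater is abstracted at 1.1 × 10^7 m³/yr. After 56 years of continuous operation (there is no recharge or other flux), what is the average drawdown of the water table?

Δh ≈ 9.48 m

A = 19700 hectares = 1.97 × 10^8 m²
Q = 1.1 × 10^7 m³/yr = 30140 m³/d
t = 56 years = 20440 d
ΔV = Q × t = 30140 m³/d × 20440 d = 6.16 × 10^8 m³
Δh = ΔV / (Sy × A) = 6.16 × 10^8 / (0.33 × 1.97 × 10^8) = 9.475 m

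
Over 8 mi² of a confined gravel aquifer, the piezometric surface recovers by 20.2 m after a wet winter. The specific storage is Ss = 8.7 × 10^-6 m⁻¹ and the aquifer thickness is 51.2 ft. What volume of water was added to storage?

b = 51.2 ft = 15.61 m
S = Ss × b = 8.7 × 10^-6 m⁻¹ × 15.61 m = 1.358 × 10^-4
A = 8 mi² = 2.072 × 10^7 m²
ΔV = S × A × Δh = 1.358 × 10^-4 × 2.072 × 10^7 m² × 20.2 m = 56830 m³

ΔV ≈ 56800 m³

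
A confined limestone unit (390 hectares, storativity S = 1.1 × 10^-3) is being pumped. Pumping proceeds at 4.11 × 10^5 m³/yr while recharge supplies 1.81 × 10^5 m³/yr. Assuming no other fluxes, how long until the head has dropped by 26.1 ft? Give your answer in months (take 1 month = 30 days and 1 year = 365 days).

A = 390 hectares = 3.9 × 10^6 m²
Δh = 26.1 ft = 7.955 m
ΔV = S × A × Δh = 0.0011 × 3.9 × 10^6 × 7.955 = 34130 m³
Net withdrawal = 4.11 × 10^5 − 1.81 × 10^5 = 2.3 × 10^5 m³/yr = 630.1 m³/d
t = ΔV / Q = 34130 m³ / 630.1 m³/d = 54.16 d
t = 54.16 d ≈ 1.805 months

t ≈ 1.81 months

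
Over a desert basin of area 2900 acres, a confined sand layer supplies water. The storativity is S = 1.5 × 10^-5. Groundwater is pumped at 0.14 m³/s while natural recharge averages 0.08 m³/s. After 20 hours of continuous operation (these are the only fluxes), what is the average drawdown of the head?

A = 2900 acres = 1.174 × 10^7 m²
Net abstraction = 0.14 − 0.08 = 0.06 m³/s
Q_net = 0.06 m³/s = 5184 m³/d
t = 20 hours = 0.8333 d
ΔV = Q × t = 5184 m³/d × 0.8333 d = 4320 m³
Δh = ΔV / (S × A) = 4320 / (1.5 × 10^-5 × 1.174 × 10^7) = 24.54 m

Δh ≈ 24.5 m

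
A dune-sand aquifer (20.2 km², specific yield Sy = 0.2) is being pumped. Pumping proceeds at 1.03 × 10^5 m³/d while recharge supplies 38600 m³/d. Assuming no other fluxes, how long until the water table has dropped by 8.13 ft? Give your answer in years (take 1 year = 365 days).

A = 20.2 km² = 2.02 × 10^7 m²
Δh = 8.13 ft = 2.478 m
ΔV = Sy × A × Δh = 0.2 × 2.02 × 10^7 × 2.478 = 1.001 × 10^7 m³
Net withdrawal = 1.03 × 10^5 − 38600 = 64400 m³/d
t = ΔV / Q = 1.001 × 10^7 m³ / 64400 m³/d = 155.5 d
t = 155.5 d ≈ 0.4259 years

t ≈ 0.426 years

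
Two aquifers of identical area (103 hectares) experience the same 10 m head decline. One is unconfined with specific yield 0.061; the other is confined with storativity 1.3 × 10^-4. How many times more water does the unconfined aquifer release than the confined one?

A = 103 hectares = 1.03 × 10^6 m²
Unconfined: ΔV_u = Sy × A × Δh = 0.061 × 1.03 × 10^6 × 10 = 6.283 × 10^5 m³
Confined: ΔV_c = S × A × Δh = 1.3 × 10^-4 × 1.03 × 10^6 × 10 = 1339 m³
Ratio = ΔV_u / ΔV_c = Sy / S = 0.061 / 1.3 × 10^-4 = 469.2

ΔV_u / ΔV_c ≈ 469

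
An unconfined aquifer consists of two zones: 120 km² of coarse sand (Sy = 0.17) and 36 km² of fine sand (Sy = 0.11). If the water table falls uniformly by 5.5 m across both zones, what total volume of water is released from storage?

A₁ = 120 km² = 1.2 × 10^8 m²; A₂ = 36 km² = 3.6 × 10^7 m²
ΔV₁ = 0.17 × 1.2 × 10^8 × 5.5 = 1.122 × 10^8 m³
ΔV₂ = 0.11 × 3.6 × 10^7 × 5.5 = 2.178 × 10^7 m³
ΔV = ΔV₁ + ΔV₂ = 1.34 × 10^8 m³

ΔV ≈ 1.34 × 10^8 m³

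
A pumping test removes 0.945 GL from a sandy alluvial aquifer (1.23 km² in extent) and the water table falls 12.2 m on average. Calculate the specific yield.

Sy ≈ 0.063

A = 1.23 km² = 1.23 × 10^6 m²
ΔV = 0.945 GL = 9.45 × 10^5 m³
Sy = ΔV / (A × Δh) = 9.45 × 10^5 m³ / (1.23 × 10^6 m² × 12.2 m) = 0.06297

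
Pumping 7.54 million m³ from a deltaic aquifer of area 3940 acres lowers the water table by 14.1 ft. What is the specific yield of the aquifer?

A = 3940 acres = 1.594 × 10^7 m²
Δh = 14.1 ft = 4.298 m
ΔV = 7.54 million m³ = 7.54 × 10^6 m³
Sy = ΔV / (A × Δh) = 7.54 × 10^6 m³ / (1.594 × 10^7 m² × 4.298 m) = 0.11

Sy ≈ 0.11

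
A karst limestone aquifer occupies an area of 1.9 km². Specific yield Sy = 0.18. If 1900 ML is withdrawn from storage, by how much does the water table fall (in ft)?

Δh ≈ 18.2 ft

A = 1.9 km² = 1.9 × 10^6 m²
ΔV = 1900 ML = 1.9 × 10^6 m³
Δh = ΔV / (Sy × A) = 1.9 × 10^6 m³ / (0.18 × 1.9 × 10^6 m²) = 5.556 m
Δh = 5.556 m = 18.23 ft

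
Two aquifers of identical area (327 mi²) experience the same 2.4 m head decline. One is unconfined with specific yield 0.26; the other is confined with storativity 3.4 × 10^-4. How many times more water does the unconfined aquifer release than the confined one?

A = 327 mi² = 8.469 × 10^8 m²
Unconfined: ΔV_u = Sy × A × Δh = 0.26 × 8.469 × 10^8 × 2.4 = 5.285 × 10^8 m³
Confined: ΔV_c = S × A × Δh = 3.4 × 10^-4 × 8.469 × 10^8 × 2.4 = 6.911 × 10^5 m³
Ratio = ΔV_u / ΔV_c = Sy / S = 0.26 / 3.4 × 10^-4 = 764.7

ΔV_u / ΔV_c ≈ 765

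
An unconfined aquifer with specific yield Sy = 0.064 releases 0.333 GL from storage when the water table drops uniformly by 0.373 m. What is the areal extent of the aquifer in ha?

A ≈ 1390 ha

ΔV = 0.333 GL = 3.33 × 10^5 m³
A = ΔV / (Sy × Δh) = 3.33 × 10^5 / (0.064 × 0.373) = 1.395 × 10^7 m²
A = 1.395 × 10^7 m² = 1395 ha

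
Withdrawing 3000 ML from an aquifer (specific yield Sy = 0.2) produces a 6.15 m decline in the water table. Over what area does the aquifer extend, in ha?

ΔV = 3000 ML = 3 × 10^6 m³
A = ΔV / (Sy × Δh) = 3 × 10^6 / (0.2 × 6.15) = 2.439 × 10^6 m²
A = 2.439 × 10^6 m² = 243.9 ha

A ≈ 244 ha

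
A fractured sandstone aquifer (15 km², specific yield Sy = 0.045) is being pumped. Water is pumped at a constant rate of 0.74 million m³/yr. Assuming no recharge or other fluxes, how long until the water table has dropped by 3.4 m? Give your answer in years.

t ≈ 3.1 years

A = 15 km² = 1.5 × 10^7 m²
ΔV = Sy × A × Δh = 0.045 × 1.5 × 10^7 × 3.4 = 2.295 × 10^6 m³
Q = 0.74 million m³/yr = 2027 m³/d
t = ΔV / Q = 2.295 × 10^6 m³ / 2027 m³/d = 1132 d
t = 1132 d ≈ 3.101 years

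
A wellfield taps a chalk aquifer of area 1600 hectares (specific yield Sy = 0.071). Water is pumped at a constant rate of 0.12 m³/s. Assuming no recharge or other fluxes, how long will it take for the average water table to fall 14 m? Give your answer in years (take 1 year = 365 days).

A = 1600 hectares = 1.6 × 10^7 m²
ΔV = Sy × A × Δh = 0.071 × 1.6 × 10^7 × 14 = 1.59 × 10^7 m³
Q = 0.12 m³/s = 10370 m³/d
t = ΔV / Q = 1.59 × 10^7 m³ / 10370 m³/d = 1534 d
t = 1534 d ≈ 4.203 years

t ≈ 4.2 years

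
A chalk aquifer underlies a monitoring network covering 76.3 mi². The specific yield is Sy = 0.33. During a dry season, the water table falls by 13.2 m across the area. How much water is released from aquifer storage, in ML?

ΔV ≈ 8.61 × 10^5 ML

A = 76.3 mi² = 1.976 × 10^8 m²
ΔV = Sy × A × Δh = 0.33 × 1.976 × 10^8 m² × 13.2 m = 8.608 × 10^8 m³
ΔV = 8.608 × 10^8 m³ = 8.608 × 10^5 ML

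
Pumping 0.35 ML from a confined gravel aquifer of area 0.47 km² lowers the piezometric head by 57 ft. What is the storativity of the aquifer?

A = 0.47 km² = 4.7 × 10^5 m²
Δh = 57 ft = 17.37 m
ΔV = 0.35 ML = 350 m³
S = ΔV / (A × Δh) = 350 m³ / (4.7 × 10^5 m² × 17.37 m) = 4.286 × 10^-5

S ≈ 4.3 × 10^-5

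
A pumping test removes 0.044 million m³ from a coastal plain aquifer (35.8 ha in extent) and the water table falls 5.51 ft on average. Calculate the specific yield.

Sy ≈ 0.073

A = 35.8 ha = 3.58 × 10^5 m²
Δh = 5.51 ft = 1.679 m
ΔV = 0.044 million m³ = 44000 m³
Sy = ΔV / (A × Δh) = 44000 m³ / (3.58 × 10^5 m² × 1.679 m) = 0.07318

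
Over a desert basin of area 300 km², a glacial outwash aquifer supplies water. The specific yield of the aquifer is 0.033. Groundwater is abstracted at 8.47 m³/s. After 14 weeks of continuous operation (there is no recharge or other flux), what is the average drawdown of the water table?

Δh ≈ 7.24 m

A = 300 km² = 3 × 10^8 m²
Q = 8.47 m³/s = 7.318 × 10^5 m³/d
t = 14 weeks = 98 d
ΔV = Q × t = 7.318 × 10^5 m³/d × 98 d = 7.172 × 10^7 m³
Δh = ΔV / (Sy × A) = 7.172 × 10^7 / (0.033 × 3 × 10^8) = 7.244 m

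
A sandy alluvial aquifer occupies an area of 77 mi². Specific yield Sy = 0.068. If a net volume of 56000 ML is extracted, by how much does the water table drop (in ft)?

A = 77 mi² = 1.994 × 10^8 m²
ΔV = 56000 ML = 5.6 × 10^7 m³
Δh = ΔV / (Sy × A) = 5.6 × 10^7 m³ / (0.068 × 1.994 × 10^8 m²) = 4.129 m
Δh = 4.129 m = 13.55 ft

Δh ≈ 13.5 ft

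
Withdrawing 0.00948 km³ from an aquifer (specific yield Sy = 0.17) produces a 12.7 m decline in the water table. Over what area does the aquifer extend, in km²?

A ≈ 4.39 km²

ΔV = 0.00948 km³ = 9.48 × 10^6 m³
A = ΔV / (Sy × Δh) = 9.48 × 10^6 / (0.17 × 12.7) = 4.391 × 10^6 m²
A = 4.391 × 10^6 m² = 4.391 km²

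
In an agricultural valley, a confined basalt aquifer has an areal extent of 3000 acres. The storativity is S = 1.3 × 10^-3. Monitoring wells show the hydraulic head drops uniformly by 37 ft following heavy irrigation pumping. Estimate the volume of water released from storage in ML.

A = 3000 acres = 1.214 × 10^7 m²
Δh = 37 ft = 11.28 m
ΔV = S × A × Δh = 0.0013 × 1.214 × 10^7 m² × 11.28 m = 1.78 × 10^5 m³
ΔV = 1.78 × 10^5 m³ = 178 ML

ΔV ≈ 178 ML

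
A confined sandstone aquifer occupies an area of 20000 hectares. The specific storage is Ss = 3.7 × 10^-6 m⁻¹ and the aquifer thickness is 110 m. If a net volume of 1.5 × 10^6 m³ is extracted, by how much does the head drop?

S = Ss × b = 3.7 × 10^-6 m⁻¹ × 110 m = 4.07 × 10^-4
A = 20000 hectares = 2 × 10^8 m²
Δh = ΔV / (S × A) = 1.5 × 10^6 m³ / (4.07 × 10^-4 × 2 × 10^8 m²) = 18.43 m

Δh ≈ 18.4 m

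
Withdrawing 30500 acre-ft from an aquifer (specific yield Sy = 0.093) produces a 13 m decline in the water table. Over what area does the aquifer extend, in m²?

A ≈ 3.11 × 10^7 m²

ΔV = 30500 acre-ft = 3.762 × 10^7 m³
A = ΔV / (Sy × Δh) = 3.762 × 10^7 / (0.093 × 13) = 3.112 × 10^7 m²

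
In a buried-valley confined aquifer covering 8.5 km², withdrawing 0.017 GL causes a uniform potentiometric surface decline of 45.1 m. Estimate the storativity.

S ≈ 4.4 × 10^-5

A = 8.5 km² = 8.5 × 10^6 m²
ΔV = 0.017 GL = 17000 m³
S = ΔV / (A × Δh) = 17000 m³ / (8.5 × 10^6 m² × 45.1 m) = 4.435 × 10^-5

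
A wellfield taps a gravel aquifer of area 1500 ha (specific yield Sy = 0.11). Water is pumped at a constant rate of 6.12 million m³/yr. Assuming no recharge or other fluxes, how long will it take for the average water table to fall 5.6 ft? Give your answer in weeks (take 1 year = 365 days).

t ≈ 24 weeks

A = 1500 ha = 1.5 × 10^7 m²
Δh = 5.6 ft = 1.707 m
ΔV = Sy × A × Δh = 0.11 × 1.5 × 10^7 × 1.707 = 2.816 × 10^6 m³
Q = 6.12 million m³/yr = 16770 m³/d
t = ΔV / Q = 2.816 × 10^6 m³ / 16770 m³/d = 168 d
t = 168 d ≈ 24 weeks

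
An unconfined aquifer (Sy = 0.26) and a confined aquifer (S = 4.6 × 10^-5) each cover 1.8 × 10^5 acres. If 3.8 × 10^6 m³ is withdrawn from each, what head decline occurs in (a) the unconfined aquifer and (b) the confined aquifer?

Δh_u ≈ 0.0201 m; Δh_c ≈ 113 m

A = 1.8 × 10^5 acres = 7.284 × 10^8 m²
Unconfined: Δh_u = ΔV/(Sy·A) = 3.8 × 10^6/(0.26 × 7.284 × 10^8) = 0.02006 m
Confined: Δh_c = ΔV/(S·A) = 3.8 × 10^6/(4.6 × 10^-5 × 7.284 × 10^8) = 113.4 m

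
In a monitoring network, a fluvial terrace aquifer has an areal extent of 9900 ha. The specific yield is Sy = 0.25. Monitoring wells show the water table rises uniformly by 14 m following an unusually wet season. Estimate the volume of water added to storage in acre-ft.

A = 9900 ha = 9.9 × 10^7 m²
ΔV = Sy × A × Δh = 0.25 × 9.9 × 10^7 m² × 14 m = 3.465 × 10^8 m³
ΔV = 3.465 × 10^8 m³ = 2.809 × 10^5 acre-ft

ΔV ≈ 2.81 × 10^5 acre-ft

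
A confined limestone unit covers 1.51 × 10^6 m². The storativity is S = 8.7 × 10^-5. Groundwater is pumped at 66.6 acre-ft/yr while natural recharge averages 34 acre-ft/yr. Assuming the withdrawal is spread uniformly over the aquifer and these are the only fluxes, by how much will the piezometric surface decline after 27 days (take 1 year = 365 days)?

Net abstraction = 66.6 − 34 = 32.6 acre-ft/yr
Q_net = 32.6 acre-ft/yr = 110.2 m³/d
ΔV = Q × t = 110.2 m³/d × 27 d = 2975 m³
Δh = ΔV / (S × A) = 2975 / (8.7 × 10^-5 × 1.51 × 10^6) = 22.64 m

Δh ≈ 22.6 m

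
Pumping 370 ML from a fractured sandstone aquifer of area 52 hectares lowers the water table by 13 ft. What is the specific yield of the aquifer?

A = 52 hectares = 5.2 × 10^5 m²
Δh = 13 ft = 3.962 m
ΔV = 370 ML = 3.7 × 10^5 m³
Sy = ΔV / (A × Δh) = 3.7 × 10^5 m³ / (5.2 × 10^5 m² × 3.962 m) = 0.1796

Sy ≈ 0.18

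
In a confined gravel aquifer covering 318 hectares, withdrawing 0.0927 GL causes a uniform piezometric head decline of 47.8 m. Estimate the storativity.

A = 318 hectares = 3.18 × 10^6 m²
ΔV = 0.0927 GL = 92700 m³
S = ΔV / (A × Δh) = 92700 m³ / (3.18 × 10^6 m² × 47.8 m) = 6.099 × 10^-4

S ≈ 6.1 × 10^-4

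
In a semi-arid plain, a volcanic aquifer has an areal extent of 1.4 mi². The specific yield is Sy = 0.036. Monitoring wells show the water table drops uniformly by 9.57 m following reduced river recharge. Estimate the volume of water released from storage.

A = 1.4 mi² = 3.626 × 10^6 m²
ΔV = Sy × A × Δh = 0.036 × 3.626 × 10^6 m² × 9.57 m = 1.249 × 10^6 m³

ΔV ≈ 1.25 × 10^6 m³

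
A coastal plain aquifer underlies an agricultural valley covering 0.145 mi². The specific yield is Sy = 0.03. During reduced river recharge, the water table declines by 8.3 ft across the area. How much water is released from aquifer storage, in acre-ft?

ΔV ≈ 23.1 acre-ft

A = 0.145 mi² = 3.755 × 10^5 m²
Δh = 8.3 ft = 2.53 m
ΔV = Sy × A × Δh = 0.03 × 3.755 × 10^5 m² × 2.53 m = 28500 m³
ΔV = 28500 m³ = 23.11 acre-ft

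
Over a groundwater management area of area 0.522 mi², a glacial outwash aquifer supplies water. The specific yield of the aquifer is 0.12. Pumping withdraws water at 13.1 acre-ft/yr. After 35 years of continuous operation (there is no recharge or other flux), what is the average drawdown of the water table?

Δh ≈ 3.49 m

A = 0.522 mi² = 1.352 × 10^6 m²
Q = 13.1 acre-ft/yr = 44.27 m³/d
t = 35 years = 12780 d
ΔV = Q × t = 44.27 m³/d × 12780 d = 5.656 × 10^5 m³
Δh = ΔV / (Sy × A) = 5.656 × 10^5 / (0.12 × 1.352 × 10^6) = 3.486 m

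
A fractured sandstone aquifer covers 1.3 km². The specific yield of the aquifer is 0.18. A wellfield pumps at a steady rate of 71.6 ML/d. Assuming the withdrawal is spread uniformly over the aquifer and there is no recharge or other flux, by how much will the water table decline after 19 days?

Δh ≈ 5.81 m

A = 1.3 km² = 1.3 × 10^6 m²
Q = 71.6 ML/d = 71600 m³/d
ΔV = Q × t = 71600 m³/d × 19 d = 1.36 × 10^6 m³
Δh = ΔV / (Sy × A) = 1.36 × 10^6 / (0.18 × 1.3 × 10^6) = 5.814 m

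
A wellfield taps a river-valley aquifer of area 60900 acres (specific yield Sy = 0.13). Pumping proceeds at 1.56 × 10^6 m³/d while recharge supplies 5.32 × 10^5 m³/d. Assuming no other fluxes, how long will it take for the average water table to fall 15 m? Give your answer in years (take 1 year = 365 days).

A = 60900 acres = 2.465 × 10^8 m²
ΔV = Sy × A × Δh = 0.13 × 2.465 × 10^8 × 15 = 4.806 × 10^8 m³
Net withdrawal = 1.56 × 10^6 − 5.32 × 10^5 = 1.028 × 10^6 m³/d
t = ΔV / Q = 4.806 × 10^8 m³ / 1.028 × 10^6 m³/d = 467.5 d
t = 467.5 d ≈ 1.281 years

t ≈ 1.28 years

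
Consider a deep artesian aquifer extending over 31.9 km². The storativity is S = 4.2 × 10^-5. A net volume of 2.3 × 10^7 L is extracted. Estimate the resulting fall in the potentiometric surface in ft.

Δh ≈ 56.3 ft

A = 31.9 km² = 3.19 × 10^7 m²
ΔV = 2.3 × 10^7 L = 23000 m³
Δh = ΔV / (S × A) = 23000 m³ / (4.2 × 10^-5 × 3.19 × 10^7 m²) = 17.17 m
Δh = 17.17 m = 56.32 ft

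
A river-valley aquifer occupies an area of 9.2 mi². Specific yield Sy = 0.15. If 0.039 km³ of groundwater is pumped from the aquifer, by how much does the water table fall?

Δh ≈ 10.9 m

A = 9.2 mi² = 2.383 × 10^7 m²
ΔV = 0.039 km³ = 3.9 × 10^7 m³
Δh = ΔV / (Sy × A) = 3.9 × 10^7 m³ / (0.15 × 2.383 × 10^7 m²) = 10.91 m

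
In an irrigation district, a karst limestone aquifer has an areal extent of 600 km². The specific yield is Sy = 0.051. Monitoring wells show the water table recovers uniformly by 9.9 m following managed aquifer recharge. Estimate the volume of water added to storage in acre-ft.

ΔV ≈ 2.46 × 10^5 acre-ft

A = 600 km² = 6 × 10^8 m²
ΔV = Sy × A × Δh = 0.051 × 6 × 10^8 m² × 9.9 m = 3.029 × 10^8 m³
ΔV = 3.029 × 10^8 m³ = 2.456 × 10^5 acre-ft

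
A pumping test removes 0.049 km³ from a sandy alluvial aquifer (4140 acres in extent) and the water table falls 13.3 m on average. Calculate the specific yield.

Sy ≈ 0.22

A = 4140 acres = 1.675 × 10^7 m²
ΔV = 0.049 km³ = 4.9 × 10^7 m³
Sy = ΔV / (A × Δh) = 4.9 × 10^7 m³ / (1.675 × 10^7 m² × 13.3 m) = 0.2199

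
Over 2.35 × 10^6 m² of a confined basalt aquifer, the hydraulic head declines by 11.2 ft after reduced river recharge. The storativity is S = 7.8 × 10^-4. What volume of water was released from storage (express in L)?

Δh = 11.2 ft = 3.414 m
ΔV = S × A × Δh = 7.8 × 10^-4 × 2.35 × 10^6 m² × 3.414 m = 6257 m³
ΔV = 6257 m³ = 6.257 × 10^6 L

ΔV ≈ 6.26 × 10^6 L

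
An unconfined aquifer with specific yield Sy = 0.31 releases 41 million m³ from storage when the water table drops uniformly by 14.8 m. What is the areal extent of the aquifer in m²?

A ≈ 8.94 × 10^6 m²

ΔV = 41 million m³ = 4.1 × 10^7 m³
A = ΔV / (Sy × Δh) = 4.1 × 10^7 / (0.31 × 14.8) = 8.936 × 10^6 m²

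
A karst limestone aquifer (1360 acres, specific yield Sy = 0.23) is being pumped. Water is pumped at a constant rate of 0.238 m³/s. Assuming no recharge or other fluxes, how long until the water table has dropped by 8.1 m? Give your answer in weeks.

A = 1360 acres = 5.504 × 10^6 m²
ΔV = Sy × A × Δh = 0.23 × 5.504 × 10^6 × 8.1 = 1.025 × 10^7 m³
Q = 0.238 m³/s = 20560 m³/d
t = ΔV / Q = 1.025 × 10^7 m³ / 20560 m³/d = 498.6 d
t = 498.6 d ≈ 71.23 weeks

t ≈ 71.2 weeks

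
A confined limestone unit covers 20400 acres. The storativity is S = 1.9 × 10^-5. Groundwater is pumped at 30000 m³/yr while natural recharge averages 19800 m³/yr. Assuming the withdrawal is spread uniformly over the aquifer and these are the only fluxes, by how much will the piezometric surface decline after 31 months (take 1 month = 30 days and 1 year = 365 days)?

A = 20400 acres = 8.256 × 10^7 m²
Net abstraction = 30000 − 19800 = 10200 m³/yr
Q_net = 10200 m³/yr = 27.95 m³/d
t = 31 months = 930 d
ΔV = Q × t = 27.95 m³/d × 930 d = 25990 m³
Δh = ΔV / (S × A) = 25990 / (1.9 × 10^-5 × 8.256 × 10^7) = 16.57 m

Δh ≈ 16.6 m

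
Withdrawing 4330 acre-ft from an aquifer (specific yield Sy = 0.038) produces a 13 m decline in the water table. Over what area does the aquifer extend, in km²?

ΔV = 4330 acre-ft = 5.341 × 10^6 m³
A = ΔV / (Sy × Δh) = 5.341 × 10^6 / (0.038 × 13) = 1.081 × 10^7 m²
A = 1.081 × 10^7 m² = 10.81 km²

A ≈ 10.8 km²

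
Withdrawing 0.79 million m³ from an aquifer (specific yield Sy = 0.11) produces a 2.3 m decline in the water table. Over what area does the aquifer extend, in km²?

ΔV = 0.79 million m³ = 7.9 × 10^5 m³
A = ΔV / (Sy × Δh) = 7.9 × 10^5 / (0.11 × 2.3) = 3.123 × 10^6 m²
A = 3.123 × 10^6 m² = 3.123 km²

A ≈ 3.12 km²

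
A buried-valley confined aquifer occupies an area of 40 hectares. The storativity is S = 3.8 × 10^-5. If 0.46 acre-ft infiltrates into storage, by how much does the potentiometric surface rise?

Δh ≈ 37.3 m

A = 40 hectares = 4 × 10^5 m²
ΔV = 0.46 acre-ft = 567.4 m³
Δh = ΔV / (S × A) = 567.4 m³ / (3.8 × 10^-5 × 4 × 10^5 m²) = 37.33 m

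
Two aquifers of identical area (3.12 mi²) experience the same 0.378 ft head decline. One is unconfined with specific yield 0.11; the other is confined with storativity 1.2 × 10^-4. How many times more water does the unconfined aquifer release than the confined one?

ΔV_u / ΔV_c ≈ 917

A = 3.12 mi² = 8.081 × 10^6 m²
Δh = 0.378 ft = 0.1152 m
Unconfined: ΔV_u = Sy × A × Δh = 0.11 × 8.081 × 10^6 × 0.1152 = 1.024 × 10^5 m³
Confined: ΔV_c = S × A × Δh = 1.2 × 10^-4 × 8.081 × 10^6 × 0.1152 = 111.7 m³
Ratio = ΔV_u / ΔV_c = Sy / S = 0.11 / 1.2 × 10^-4 = 916.7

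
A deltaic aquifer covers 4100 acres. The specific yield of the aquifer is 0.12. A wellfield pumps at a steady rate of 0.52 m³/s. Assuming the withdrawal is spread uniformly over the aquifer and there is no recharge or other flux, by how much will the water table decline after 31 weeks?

A = 4100 acres = 1.659 × 10^7 m²
Q = 0.52 m³/s = 44930 m³/d
t = 31 weeks = 217 d
ΔV = Q × t = 44930 m³/d × 217 d = 9.749 × 10^6 m³
Δh = ΔV / (Sy × A) = 9.749 × 10^6 / (0.12 × 1.659 × 10^7) = 4.897 m

Δh ≈ 4.9 m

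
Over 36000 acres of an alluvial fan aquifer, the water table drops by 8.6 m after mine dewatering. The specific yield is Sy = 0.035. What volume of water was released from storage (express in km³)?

A = 36000 acres = 1.457 × 10^8 m²
ΔV = Sy × A × Δh = 0.035 × 1.457 × 10^8 m² × 8.6 m = 4.385 × 10^7 m³
ΔV = 4.385 × 10^7 m³ = 0.04385 km³

ΔV ≈ 0.0439 km³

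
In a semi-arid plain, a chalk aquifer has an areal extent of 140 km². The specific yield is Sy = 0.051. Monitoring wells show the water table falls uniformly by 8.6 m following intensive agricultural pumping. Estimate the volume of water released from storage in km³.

A = 140 km² = 1.4 × 10^8 m²
ΔV = Sy × A × Δh = 0.051 × 1.4 × 10^8 m² × 8.6 m = 6.14 × 10^7 m³
ΔV = 6.14 × 10^7 m³ = 0.0614 km³

ΔV ≈ 0.0614 km³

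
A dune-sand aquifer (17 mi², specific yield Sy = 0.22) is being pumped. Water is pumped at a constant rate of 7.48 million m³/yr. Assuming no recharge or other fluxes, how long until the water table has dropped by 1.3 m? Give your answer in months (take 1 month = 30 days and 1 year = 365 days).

t ≈ 20.5 months

A = 17 mi² = 4.403 × 10^7 m²
ΔV = Sy × A × Δh = 0.22 × 4.403 × 10^7 × 1.3 = 1.259 × 10^7 m³
Q = 7.48 million m³/yr = 20490 m³/d
t = ΔV / Q = 1.259 × 10^7 m³ / 20490 m³/d = 614.5 d
t = 614.5 d ≈ 20.48 months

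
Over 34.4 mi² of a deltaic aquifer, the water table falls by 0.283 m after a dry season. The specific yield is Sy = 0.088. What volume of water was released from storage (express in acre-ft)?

ΔV ≈ 1800 acre-ft

A = 34.4 mi² = 8.91 × 10^7 m²
ΔV = Sy × A × Δh = 0.088 × 8.91 × 10^7 m² × 0.283 m = 2.219 × 10^6 m³
ΔV = 2.219 × 10^6 m³ = 1799 acre-ft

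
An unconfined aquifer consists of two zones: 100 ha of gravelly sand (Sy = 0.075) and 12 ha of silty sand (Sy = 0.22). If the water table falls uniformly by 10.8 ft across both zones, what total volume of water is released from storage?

A₁ = 100 ha = 1 × 10^6 m²; A₂ = 12 ha = 1.2 × 10^5 m²
Δh = 10.8 ft = 3.292 m
ΔV₁ = 0.075 × 1 × 10^6 × 3.292 = 2.469 × 10^5 m³
ΔV₂ = 0.22 × 1.2 × 10^5 × 3.292 = 86900 m³
ΔV = ΔV₁ + ΔV₂ = 3.338 × 10^5 m³

ΔV ≈ 3.34 × 10^5 m³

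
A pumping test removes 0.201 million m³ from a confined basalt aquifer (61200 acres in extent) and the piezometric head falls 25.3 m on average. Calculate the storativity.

A = 61200 acres = 2.477 × 10^8 m²
ΔV = 0.201 million m³ = 2.01 × 10^5 m³
S = ΔV / (A × Δh) = 2.01 × 10^5 m³ / (2.477 × 10^8 m² × 25.3 m) = 3.208 × 10^-5

S ≈ 3.2 × 10^-5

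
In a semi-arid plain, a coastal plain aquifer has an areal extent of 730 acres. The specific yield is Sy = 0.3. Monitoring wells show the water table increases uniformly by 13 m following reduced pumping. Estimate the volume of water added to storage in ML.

A = 730 acres = 2.954 × 10^6 m²
ΔV = Sy × A × Δh = 0.3 × 2.954 × 10^6 m² × 13 m = 1.152 × 10^7 m³
ΔV = 1.152 × 10^7 m³ = 11520 ML

ΔV ≈ 11500 ML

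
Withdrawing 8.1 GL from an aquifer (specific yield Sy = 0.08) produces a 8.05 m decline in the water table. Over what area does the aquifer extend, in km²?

A ≈ 12.6 km²

ΔV = 8.1 GL = 8.1 × 10^6 m³
A = ΔV / (Sy × Δh) = 8.1 × 10^6 / (0.08 × 8.05) = 1.258 × 10^7 m²
A = 1.258 × 10^7 m² = 12.58 km²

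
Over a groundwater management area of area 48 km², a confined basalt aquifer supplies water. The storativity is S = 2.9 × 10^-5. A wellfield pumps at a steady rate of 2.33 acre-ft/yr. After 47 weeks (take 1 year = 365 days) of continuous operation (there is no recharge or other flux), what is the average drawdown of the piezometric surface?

Δh ≈ 1.86 m

A = 48 km² = 4.8 × 10^7 m²
Q = 2.33 acre-ft/yr = 7.874 m³/d
t = 47 weeks = 329 d
ΔV = Q × t = 7.874 m³/d × 329 d = 2591 m³
Δh = ΔV / (S × A) = 2591 / (2.9 × 10^-5 × 4.8 × 10^7) = 1.861 m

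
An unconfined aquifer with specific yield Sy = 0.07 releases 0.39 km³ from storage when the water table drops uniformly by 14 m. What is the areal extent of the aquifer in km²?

ΔV = 0.39 km³ = 3.9 × 10^8 m³
A = ΔV / (Sy × Δh) = 3.9 × 10^8 / (0.07 × 14) = 3.98 × 10^8 m²
A = 3.98 × 10^8 m² = 398 km²

A ≈ 398 km²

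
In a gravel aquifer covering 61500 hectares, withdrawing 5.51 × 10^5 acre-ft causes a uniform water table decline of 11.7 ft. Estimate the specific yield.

Sy ≈ 0.31

A = 61500 hectares = 6.15 × 10^8 m²
Δh = 11.7 ft = 3.566 m
ΔV = 5.51 × 10^5 acre-ft = 6.796 × 10^8 m³
Sy = ΔV / (A × Δh) = 6.796 × 10^8 m³ / (6.15 × 10^8 m² × 3.566 m) = 0.3099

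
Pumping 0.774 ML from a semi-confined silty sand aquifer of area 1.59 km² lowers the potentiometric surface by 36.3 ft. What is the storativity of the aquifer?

S ≈ 4.4 × 10^-5

A = 1.59 km² = 1.59 × 10^6 m²
Δh = 36.3 ft = 11.06 m
ΔV = 0.774 ML = 774 m³
S = ΔV / (A × Δh) = 774 m³ / (1.59 × 10^6 m² × 11.06 m) = 4.4 × 10^-5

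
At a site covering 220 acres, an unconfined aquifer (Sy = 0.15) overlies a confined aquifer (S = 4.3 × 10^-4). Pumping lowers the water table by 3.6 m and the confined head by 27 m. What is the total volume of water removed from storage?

ΔV ≈ 4.91 × 10^5 m³

A = 220 acres = 8.903 × 10^5 m²
Unconfined: ΔV_u = Sy × A × Δh_u = 0.15 × 8.903 × 10^5 × 3.6 = 4.808 × 10^5 m³
Confined: ΔV_c = S × A × Δh_c = 4.3 × 10^-4 × 8.903 × 10^5 × 27 = 10340 m³
Total ΔV = 4.808 × 10^5 + 10340 = 4.911 × 10^5 m³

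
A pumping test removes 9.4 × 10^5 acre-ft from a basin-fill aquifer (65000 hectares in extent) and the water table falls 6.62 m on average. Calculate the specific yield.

Sy ≈ 0.27

A = 65000 hectares = 6.5 × 10^8 m²
ΔV = 9.4 × 10^5 acre-ft = 1.159 × 10^9 m³
Sy = ΔV / (A × Δh) = 1.159 × 10^9 m³ / (6.5 × 10^8 m² × 6.62 m) = 0.2695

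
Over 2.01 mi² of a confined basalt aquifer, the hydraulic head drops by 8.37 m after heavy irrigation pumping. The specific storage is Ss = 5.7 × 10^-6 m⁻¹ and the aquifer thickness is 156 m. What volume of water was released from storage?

S = Ss × b = 5.7 × 10^-6 m⁻¹ × 156 m = 8.892 × 10^-4
A = 2.01 mi² = 5.206 × 10^6 m²
ΔV = S × A × Δh = 8.892 × 10^-4 × 5.206 × 10^6 m² × 8.37 m = 38750 m³

ΔV ≈ 38700 m³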